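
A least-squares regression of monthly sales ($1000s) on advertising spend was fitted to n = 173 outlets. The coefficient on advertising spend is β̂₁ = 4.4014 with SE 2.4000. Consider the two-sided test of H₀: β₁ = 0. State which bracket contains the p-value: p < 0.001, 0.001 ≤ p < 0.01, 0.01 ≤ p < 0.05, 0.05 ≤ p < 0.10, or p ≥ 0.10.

t = 4.4014 / 2.4000 = 1.834.
df = n − 2 = 173 − 2 = 171.
Two-sided p = 2·P(T_{171} > |t|) ≈ 0.0684.
So 0.05 ≤ p < 0.10.

0.05 ≤ p < 0.10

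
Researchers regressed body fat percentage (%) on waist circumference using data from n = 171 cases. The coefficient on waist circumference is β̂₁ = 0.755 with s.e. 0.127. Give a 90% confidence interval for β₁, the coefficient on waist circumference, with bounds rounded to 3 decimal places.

(0.545, 0.965)

df = n − 2 = 171 − 2 = 169.
t* = t_{0.05, 169} = 1.65392.
Margin = t* × SE = 1.65392 × 0.127 = 0.21005.
CI: 0.755 ± 0.21005 → (0.545, 0.965).
With 90% confidence, each one-unit increase in waist circumference is associated with a change of between 0.545 and 0.965 % in body fat percentage.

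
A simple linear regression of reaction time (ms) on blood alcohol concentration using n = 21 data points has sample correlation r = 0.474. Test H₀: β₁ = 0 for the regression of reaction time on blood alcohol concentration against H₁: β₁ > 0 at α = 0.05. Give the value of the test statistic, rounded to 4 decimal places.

t = r·√(n − 2)/√(1 − r²) = 0.474·√19/√0.775324 = 2.3465.
df = n − 2 = 19.
One-sided p ≈ 0.0150, which is < 0.05, so reject H₀.
There is evidence of a linear association between blood alcohol concentration and reaction time.

t = 2.3465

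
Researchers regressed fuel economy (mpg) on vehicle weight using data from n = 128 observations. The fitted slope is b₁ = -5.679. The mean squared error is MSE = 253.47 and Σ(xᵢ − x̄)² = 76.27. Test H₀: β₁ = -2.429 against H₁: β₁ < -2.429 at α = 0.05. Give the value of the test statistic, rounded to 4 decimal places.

SE(b₁) = √(MSE/Sₓₓ) = √(253.47/76.27) = 1.823.
t = (-5.679 − (-2.429)) / 1.823 = -1.7828.
df = n − 2 = 126.
One-sided p ≈ 0.0385, which is < 0.05, so reject H₀.
There is evidence that the true slope on vehicle weight is below -2.429 mpg per unit.

t = -1.7828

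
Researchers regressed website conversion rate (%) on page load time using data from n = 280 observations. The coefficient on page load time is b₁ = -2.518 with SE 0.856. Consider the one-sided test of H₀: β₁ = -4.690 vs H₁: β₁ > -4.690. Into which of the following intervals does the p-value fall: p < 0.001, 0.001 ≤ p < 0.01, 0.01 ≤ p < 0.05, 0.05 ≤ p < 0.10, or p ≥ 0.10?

0.001 ≤ p < 0.01

t = (-2.518 − (-4.690)) / 0.856 = 2.537.
df = n − 2 = 280 − 2 = 278.
One-sided p = P(T_{278} > t) ≈ 0.0059.
So 0.001 ≤ p < 0.01.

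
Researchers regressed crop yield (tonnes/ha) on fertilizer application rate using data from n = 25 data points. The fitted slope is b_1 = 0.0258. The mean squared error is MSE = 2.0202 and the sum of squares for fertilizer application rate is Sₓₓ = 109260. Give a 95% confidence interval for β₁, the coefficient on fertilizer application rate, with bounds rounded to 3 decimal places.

(0.017, 0.035)

SE(b_1) = √(MSE/Sₓₓ) = √(2.0202/109260) = 0.00429998.
df = n − 2 = 23.
t* = t_{0.025, 23} = 2.068658.
Margin = t* × SE = 2.068658 × 0.00429998 = 0.00890.
CI: 0.0258 ± 0.00890 → (0.017, 0.035).
With 95% confidence, each one-unit increase in fertilizer application rate is associated with a change of between 0.017 and 0.035 tonnes/ha in crop yield.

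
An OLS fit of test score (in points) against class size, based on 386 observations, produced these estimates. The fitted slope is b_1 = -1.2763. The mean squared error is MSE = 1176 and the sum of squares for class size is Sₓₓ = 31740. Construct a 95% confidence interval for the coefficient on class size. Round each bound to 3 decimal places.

(-1.655, -0.898)

SE(b_1) = √(MSE/Sₓₓ) = √(1176/31740) = 0.192486.
df = n − 2 = 384.
t* = t_{0.025, 384} = 1.966161.
Margin = t* × SE = 1.966161 × 0.192486 = 0.37846.
CI: -1.2763 ± 0.37846 → (-1.655, -0.898).
With 95% confidence, each one-unit increase in class size is associated with a change of between -1.655 and -0.898 points in test score.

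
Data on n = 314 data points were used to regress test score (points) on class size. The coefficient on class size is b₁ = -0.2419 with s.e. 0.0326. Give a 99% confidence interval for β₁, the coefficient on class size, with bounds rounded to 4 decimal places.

df = n − 2 = 314 − 2 = 312.
t* = t_{0.005, 312} = 2.591679.
Margin = t* × SE = 2.591679 × 0.0326 = 0.084489.
CI: -0.2419 ± 0.084489 → (-0.3264, -0.1574).
With 99% confidence, each one-unit increase in class size is associated with a change of between -0.3264 and -0.1574 points in test score.

(-0.3264, -0.1574)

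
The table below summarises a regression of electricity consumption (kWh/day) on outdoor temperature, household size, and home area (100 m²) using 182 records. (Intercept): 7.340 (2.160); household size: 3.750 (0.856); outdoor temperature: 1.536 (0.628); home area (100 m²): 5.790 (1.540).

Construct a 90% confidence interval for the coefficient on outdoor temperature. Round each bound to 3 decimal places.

Read off: b = 1.536, SE = 0.628 for outdoor temperature.
df = n − k − 1 = 182 − 3 − 1 = 178.
t* = t_{0.05, 178} = 1.653459.
Margin = t* × SE = 1.653459 × 0.628 = 1.03837.
CI: 1.536 ± 1.03837 → (0.498, 2.574).

(0.498, 2.574)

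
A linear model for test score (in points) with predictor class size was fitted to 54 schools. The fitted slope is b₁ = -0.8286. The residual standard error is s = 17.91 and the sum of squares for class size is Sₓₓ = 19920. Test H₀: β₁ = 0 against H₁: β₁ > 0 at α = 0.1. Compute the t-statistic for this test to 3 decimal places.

t = -6.530

SE(b₁) = s/√Sₓₓ = 17.91/√19920 = 0.126897.
t = -0.8286 / 0.126897 = -6.530.
df = n − 2 = 52.
One-sided p ≈ 1.0000, which is ≥ 0.1, so fail to reject H₀.
The data do not give significant evidence that the true slope on class size is positive.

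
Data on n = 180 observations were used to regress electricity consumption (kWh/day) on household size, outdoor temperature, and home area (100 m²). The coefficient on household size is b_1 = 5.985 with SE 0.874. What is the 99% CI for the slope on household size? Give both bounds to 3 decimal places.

df = n − k − 1 = 180 − 3 − 1 = 176.
t* = t_{0.005, 176} = 2.604052.
Margin = t* × SE = 2.604052 × 0.874 = 2.27594.
CI: 5.985 ± 2.27594 → (3.709, 8.261).
With 99% confidence, each one-unit increase in household size is associated with a change of between 3.709 and 8.261 kWh/day in electricity consumption, holding the other predictors fixed.

(3.709, 8.261)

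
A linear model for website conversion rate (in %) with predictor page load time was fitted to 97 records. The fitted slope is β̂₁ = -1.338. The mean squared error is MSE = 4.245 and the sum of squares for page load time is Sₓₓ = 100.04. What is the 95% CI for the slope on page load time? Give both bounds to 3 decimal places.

SE(β̂₁) = √(MSE/Sₓₓ) = √(4.245/100.04) = 0.205993.
df = n − 2 = 95.
t* = t_{0.025, 95} = 1.985251.
Margin = t* × SE = 1.985251 × 0.205993 = 0.40895.
CI: -1.338 ± 0.40895 → (-1.747, -0.929).
With 95% confidence, each one-unit increase in page load time is associated with a change of between -1.747 and -0.929 % in website conversion rate.

(-1.747, -0.929)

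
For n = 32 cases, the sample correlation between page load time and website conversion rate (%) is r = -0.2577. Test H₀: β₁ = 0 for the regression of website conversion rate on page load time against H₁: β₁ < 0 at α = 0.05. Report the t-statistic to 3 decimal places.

t = -1.461

t = r·√(n − 2)/√(1 − r²) = -0.2577·√30/√0.933591 = -1.461.
df = n − 2 = 30.
One-sided p ≈ 0.0772, which is ≥ 0.05, so fail to reject H₀.
The data do not give significant evidence of a linear association between page load time and website conversion rate.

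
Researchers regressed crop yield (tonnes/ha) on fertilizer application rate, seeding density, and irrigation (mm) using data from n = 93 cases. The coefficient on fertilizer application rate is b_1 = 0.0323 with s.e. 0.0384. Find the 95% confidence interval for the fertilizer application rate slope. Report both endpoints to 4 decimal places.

df = n − k − 1 = 93 − 3 − 1 = 89.
t* = t_{0.025, 89} = 1.986979.
Margin = t* × SE = 1.986979 × 0.0384 = 0.076300.
CI: 0.0323 ± 0.076300 → (-0.0440, 0.1086).
With 95% confidence, each one-unit increase in fertilizer application rate is associated with a change of between -0.0440 and 0.1086 tonnes/ha in crop yield, holding the other predictors fixed.

(-0.0440, 0.1086)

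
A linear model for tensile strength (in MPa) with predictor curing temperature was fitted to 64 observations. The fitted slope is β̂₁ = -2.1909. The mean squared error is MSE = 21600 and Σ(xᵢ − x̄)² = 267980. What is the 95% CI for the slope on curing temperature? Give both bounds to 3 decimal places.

(-2.758, -1.623)

SE(β̂₁) = √(MSE/Sₓₓ) = √(21600/267980) = 0.283907.
df = n − 2 = 62.
t* = t_{0.025, 62} = 1.998972.
Margin = t* × SE = 1.998972 × 0.283907 = 0.56752.
CI: -2.1909 ± 0.56752 → (-2.758, -1.623).
With 95% confidence, each one-unit increase in curing temperature is associated with a change of between -2.758 and -1.623 MPa in tensile strength.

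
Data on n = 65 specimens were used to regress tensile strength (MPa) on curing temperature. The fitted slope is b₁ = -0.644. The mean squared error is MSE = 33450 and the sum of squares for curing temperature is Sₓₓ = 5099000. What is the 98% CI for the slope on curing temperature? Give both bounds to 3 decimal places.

(-0.837, -0.451)

SE(b₁) = √(MSE/Sₓₓ) = √(33450/5099000) = 0.0809945.
df = n − 2 = 63.
t* = t_{0.01, 63} = 2.387008.
Margin = t* × SE = 2.387008 × 0.0809945 = 0.19333.
CI: -0.644 ± 0.19333 → (-0.837, -0.451).
With 98% confidence, each one-unit increase in curing temperature is associated with a change of between -0.837 and -0.451 MPa in tensile strength.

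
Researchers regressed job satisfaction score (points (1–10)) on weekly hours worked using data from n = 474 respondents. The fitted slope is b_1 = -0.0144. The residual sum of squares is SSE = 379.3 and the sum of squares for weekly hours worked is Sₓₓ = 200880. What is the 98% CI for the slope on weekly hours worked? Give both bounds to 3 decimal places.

(-0.019, -0.010)

MSE = SSE/(n − 2) = 379.3/472 = 0.803602.
SE(b_1) = √(MSE/Sₓₓ) = √(0.803602/200880) = 0.0020001.
df = n − 2 = 472.
t* = t_{0.01, 472} = 2.334274.
Margin = t* × SE = 2.334274 × 0.0020001 = 0.00467.
CI: -0.0144 ± 0.00467 → (-0.019, -0.010).
With 98% confidence, each one-unit increase in weekly hours worked is associated with a change of between -0.019 and -0.010 points (1–10) in job satisfaction score.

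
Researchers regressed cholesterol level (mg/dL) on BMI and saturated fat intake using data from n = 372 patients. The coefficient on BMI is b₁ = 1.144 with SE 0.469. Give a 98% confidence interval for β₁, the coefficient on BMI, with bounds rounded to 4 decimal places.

(0.0482, 2.2398)

df = n − k − 1 = 372 − 2 − 1 = 369.
t* = t_{0.01, 369} = 2.336496.
Margin = t* × SE = 2.336496 × 0.469 = 1.095817.
CI: 1.144 ± 1.095817 → (0.0482, 2.2398).
With 98% confidence, each one-unit increase in BMI is associated with a change of between 0.0482 and 2.2398 mg/dL in cholesterol level, holding the other predictors fixed.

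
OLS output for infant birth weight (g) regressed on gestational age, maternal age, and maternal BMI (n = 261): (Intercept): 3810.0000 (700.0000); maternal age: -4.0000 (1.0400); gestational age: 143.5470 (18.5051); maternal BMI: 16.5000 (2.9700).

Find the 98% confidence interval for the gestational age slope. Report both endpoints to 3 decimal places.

(100.228, 186.866)

Read off: b = 143.5470, SE = 18.5051 for gestational age.
df = n − k − 1 = 261 − 3 − 1 = 257.
t* = t_{0.01, 257} = 2.340945.
Margin = t* × SE = 2.340945 × 18.5051 = 43.31942.
CI: 143.5470 ± 43.31942 → (100.228, 186.866).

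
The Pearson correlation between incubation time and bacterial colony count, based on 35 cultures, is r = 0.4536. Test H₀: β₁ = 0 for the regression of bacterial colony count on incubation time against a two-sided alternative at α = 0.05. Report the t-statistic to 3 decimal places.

t = 2.924

t = r·√(n − 2)/√(1 − r²) = 0.4536·√33/√0.794247 = 2.924.
df = n − 2 = 33.
Two-sided p ≈ 0.0062, which is < 0.05, so reject H₀.
There is evidence of a linear association between incubation time and bacterial colony count.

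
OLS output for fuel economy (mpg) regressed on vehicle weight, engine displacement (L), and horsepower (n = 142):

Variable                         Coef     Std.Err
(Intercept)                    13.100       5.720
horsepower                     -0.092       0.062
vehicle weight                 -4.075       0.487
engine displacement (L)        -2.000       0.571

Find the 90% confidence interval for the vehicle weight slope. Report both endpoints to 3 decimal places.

(-4.881, -3.269)

Read off: b = -4.075, SE = 0.487 for vehicle weight.
df = n − k − 1 = 142 − 3 − 1 = 138.
t* = t_{0.05, 138} = 1.65597.
Margin = t* × SE = 1.65597 × 0.487 = 0.80646.
CI: -4.075 ± 0.80646 → (-4.881, -3.269).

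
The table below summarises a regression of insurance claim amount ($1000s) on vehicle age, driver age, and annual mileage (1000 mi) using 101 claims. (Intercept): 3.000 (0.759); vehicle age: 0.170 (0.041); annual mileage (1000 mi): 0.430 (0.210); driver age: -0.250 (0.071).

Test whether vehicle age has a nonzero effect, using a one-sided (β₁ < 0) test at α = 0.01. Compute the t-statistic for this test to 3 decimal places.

t = 4.146

Read off: b = 0.170, SE = 0.041 for vehicle age.
H₀: β₁ = 0 vs H₁: β₁ < 0.
t = 0.170 / 0.041 = 4.146.
df = n − k − 1 = 101 − 3 − 1 = 97.
One-sided p ≈ 1.0000, which is ≥ 0.01, so fail to reject H₀.
The data do not give significant evidence that the true slope on vehicle age is negative, holding the other predictors fixed.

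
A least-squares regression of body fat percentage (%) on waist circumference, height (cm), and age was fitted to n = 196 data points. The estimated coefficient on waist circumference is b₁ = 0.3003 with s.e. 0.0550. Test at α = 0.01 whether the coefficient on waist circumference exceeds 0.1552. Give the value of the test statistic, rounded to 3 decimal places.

H₀: β₁ = 0.1552 vs H₁: β₁ > 0.1552.
t = (b₁ − β₁⁰)/SE = (0.3003 − 0.1552) / 0.0550 = 2.638.
df = n − k − 1 = 196 − 3 − 1 = 192.
One-sided p ≈ 0.0045, which is < 0.01, so reject H₀.
There is evidence that the true slope on waist circumference exceeds 0.1552 % per unit, holding the other predictors fixed.

t = 2.638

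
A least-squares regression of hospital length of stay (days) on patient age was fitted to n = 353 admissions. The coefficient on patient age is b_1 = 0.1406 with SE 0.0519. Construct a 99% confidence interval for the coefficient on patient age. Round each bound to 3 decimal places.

(0.006, 0.275)

df = n − 2 = 353 − 2 = 351.
t* = t_{0.005, 351} = 2.589909.
Margin = t* × SE = 2.589909 × 0.0519 = 0.13442.
CI: 0.1406 ± 0.13442 → (0.006, 0.275).
With 99% confidence, each one-unit increase in patient age is associated with a change of between 0.006 and 0.275 days in hospital length of stay.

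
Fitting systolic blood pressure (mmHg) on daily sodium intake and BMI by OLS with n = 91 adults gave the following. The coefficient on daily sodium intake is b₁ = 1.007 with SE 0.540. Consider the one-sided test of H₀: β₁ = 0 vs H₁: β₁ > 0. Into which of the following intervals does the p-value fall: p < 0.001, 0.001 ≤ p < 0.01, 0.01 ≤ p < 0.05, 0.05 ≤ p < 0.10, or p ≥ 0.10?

t = 1.007 / 0.540 = 1.865.
df = n − k − 1 = 91 − 2 − 1 = 88.
One-sided p = P(T_{88} > t) ≈ 0.0328.
So 0.01 ≤ p < 0.05.

0.01 ≤ p < 0.05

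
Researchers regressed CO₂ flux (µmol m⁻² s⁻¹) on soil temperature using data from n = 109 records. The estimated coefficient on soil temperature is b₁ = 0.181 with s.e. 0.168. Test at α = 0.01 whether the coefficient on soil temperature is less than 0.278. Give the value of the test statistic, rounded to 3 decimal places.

t = -0.577

H₀: β₁ = 0.278 vs H₁: β₁ < 0.278.
t = (b₁ − β₁⁰)/SE = (0.181 − 0.278) / 0.168 = -0.577.
df = n − 2 = 109 − 2 = 107.
One-sided p ≈ 0.2824, which is ≥ 0.01, so fail to reject H₀.
The data do not give significant evidence that the true slope on soil temperature is below 0.278 µmol m⁻² s⁻¹ per unit.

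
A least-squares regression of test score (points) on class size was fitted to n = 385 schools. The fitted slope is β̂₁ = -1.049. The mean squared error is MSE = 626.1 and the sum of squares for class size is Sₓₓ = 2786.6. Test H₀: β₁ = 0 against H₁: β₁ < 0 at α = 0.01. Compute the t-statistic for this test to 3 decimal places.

t = -2.213

SE(β̂₁) = √(MSE/Sₓₓ) = √(626.1/2786.6) = 0.474007.
t = -1.049 / 0.474007 = -2.213.
df = n − 2 = 383.
One-sided p ≈ 0.0137, which is ≥ 0.01, so fail to reject H₀.
The data do not give significant evidence that the true slope on class size is negative.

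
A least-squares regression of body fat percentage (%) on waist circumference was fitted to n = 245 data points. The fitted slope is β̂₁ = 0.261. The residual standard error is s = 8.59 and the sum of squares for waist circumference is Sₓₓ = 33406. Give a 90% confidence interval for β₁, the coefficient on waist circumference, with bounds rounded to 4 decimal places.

(0.1834, 0.3386)

SE(β̂₁) = s/√Sₓₓ = 8.59/√33406 = 0.0469982.
df = n − 2 = 243.
t* = t_{0.05, 243} = 1.651148.
Margin = t* × SE = 1.651148 × 0.0469982 = 0.077601.
CI: 0.261 ± 0.077601 → (0.1834, 0.3386).
With 90% confidence, each one-unit increase in waist circumference is associated with a change of between 0.1834 and 0.3386 % in body fat percentage.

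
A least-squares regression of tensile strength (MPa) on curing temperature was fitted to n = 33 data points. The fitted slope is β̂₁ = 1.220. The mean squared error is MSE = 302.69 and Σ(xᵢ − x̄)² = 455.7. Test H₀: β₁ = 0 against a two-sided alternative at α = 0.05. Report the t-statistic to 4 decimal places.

t = 1.4969

SE(β̂₁) = √(MSE/Sₓₓ) = √(302.69/455.7) = 0.815004.
t = 1.220 / 0.815004 = 1.4969.
df = n − 2 = 31.
Two-sided p ≈ 0.1445, which is ≥ 0.05, so fail to reject H₀.
The data do not give significant evidence of an association between curing temperature and tensile strength.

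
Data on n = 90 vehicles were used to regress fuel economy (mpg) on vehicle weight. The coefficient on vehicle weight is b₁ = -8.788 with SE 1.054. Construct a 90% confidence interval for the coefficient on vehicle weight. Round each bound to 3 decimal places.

df = n − 2 = 90 − 2 = 88.
t* = t_{0.05, 88} = 1.662354.
Margin = t* × SE = 1.662354 × 1.054 = 1.75212.
CI: -8.788 ± 1.75212 → (-10.540, -7.036).
With 90% confidence, each one-unit increase in vehicle weight is associated with a change of between -10.540 and -7.036 mpg in fuel economy.

(-10.540, -7.036)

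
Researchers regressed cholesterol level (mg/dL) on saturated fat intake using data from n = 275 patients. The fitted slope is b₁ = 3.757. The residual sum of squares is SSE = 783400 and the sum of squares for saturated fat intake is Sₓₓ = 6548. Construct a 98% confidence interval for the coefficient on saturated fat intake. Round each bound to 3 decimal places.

(2.208, 5.306)

MSE = SSE/(n − 2) = 783400/273 = 2869.6.
SE(b₁) = √(MSE/Sₓₓ) = √(2869.6/6548) = 0.661997.
df = n − 2 = 273.
t* = t_{0.01, 273} = 2.340085.
Margin = t* × SE = 2.340085 × 0.661997 = 1.54913.
CI: 3.757 ± 1.54913 → (2.208, 5.306).
With 98% confidence, each one-unit increase in saturated fat intake is associated with a change of between 2.208 and 5.306 mg/dL in cholesterol level.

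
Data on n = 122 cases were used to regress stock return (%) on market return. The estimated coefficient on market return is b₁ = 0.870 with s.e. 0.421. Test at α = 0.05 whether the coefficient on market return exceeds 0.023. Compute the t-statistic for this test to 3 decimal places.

t = 2.012

H₀: β₁ = 0.023 vs H₁: β₁ > 0.023.
t = (b₁ − β₁⁰)/SE = (0.870 − 0.023) / 0.421 = 2.012.
df = n − 2 = 122 − 2 = 120.
One-sided p ≈ 0.0232, which is < 0.05, so reject H₀.
There is evidence that the true slope on market return exceeds 0.023 % per unit.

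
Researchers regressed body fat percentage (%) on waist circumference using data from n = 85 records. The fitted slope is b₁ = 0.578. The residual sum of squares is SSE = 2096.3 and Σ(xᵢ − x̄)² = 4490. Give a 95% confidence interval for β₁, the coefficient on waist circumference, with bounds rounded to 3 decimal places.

(0.429, 0.727)

MSE = SSE/(n − 2) = 2096.3/83 = 25.2566.
SE(b₁) = √(MSE/Sₓₓ) = √(25.2566/4490) = 0.0750006.
df = n − 2 = 83.
t* = t_{0.025, 83} = 1.98896.
Margin = t* × SE = 1.98896 × 0.0750006 = 0.14917.
CI: 0.578 ± 0.14917 → (0.429, 0.727).
With 95% confidence, each one-unit increase in waist circumference is associated with a change of between 0.429 and 0.727 % in body fat percentage.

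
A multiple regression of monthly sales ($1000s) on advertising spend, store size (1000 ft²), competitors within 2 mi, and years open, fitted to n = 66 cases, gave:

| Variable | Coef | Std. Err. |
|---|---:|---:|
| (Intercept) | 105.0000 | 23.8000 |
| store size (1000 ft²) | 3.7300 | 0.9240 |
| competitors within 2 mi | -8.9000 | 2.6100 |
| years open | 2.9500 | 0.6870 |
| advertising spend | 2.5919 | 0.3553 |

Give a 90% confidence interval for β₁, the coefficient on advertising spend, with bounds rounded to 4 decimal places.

Read off: b = 2.5919, SE = 0.3553 for advertising spend.
df = n − k − 1 = 66 − 4 − 1 = 61.
t* = t_{0.05, 61} = 1.670219.
Margin = t* × SE = 1.670219 × 0.3553 = 0.593429.
CI: 2.5919 ± 0.593429 → (1.9985, 3.1853).

(1.9985, 3.1853)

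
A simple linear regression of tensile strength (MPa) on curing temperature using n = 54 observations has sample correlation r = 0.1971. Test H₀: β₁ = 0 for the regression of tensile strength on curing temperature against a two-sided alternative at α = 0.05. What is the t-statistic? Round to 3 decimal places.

t = r·√(n − 2)/√(1 − r²) = 0.1971·√52/√0.961152 = 1.450.
df = n − 2 = 52.
Two-sided p ≈ 0.1531, which is ≥ 0.05, so fail to reject H₀.
The data do not give significant evidence of a linear association between curing temperature and tensile strength.

t = 1.450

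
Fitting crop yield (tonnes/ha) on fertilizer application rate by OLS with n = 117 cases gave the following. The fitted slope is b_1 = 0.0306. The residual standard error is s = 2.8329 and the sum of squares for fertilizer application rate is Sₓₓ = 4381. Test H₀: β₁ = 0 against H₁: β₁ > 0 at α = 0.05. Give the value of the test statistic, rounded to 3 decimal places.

SE(b_1) = s/√Sₓₓ = 2.8329/√4381 = 0.0428001.
t = 0.0306 / 0.0428001 = 0.715.
df = n − 2 = 115.
One-sided p ≈ 0.2380, which is ≥ 0.05, so fail to reject H₀.
The data do not give significant evidence that the true slope on fertilizer application rate is positive.

t = 0.715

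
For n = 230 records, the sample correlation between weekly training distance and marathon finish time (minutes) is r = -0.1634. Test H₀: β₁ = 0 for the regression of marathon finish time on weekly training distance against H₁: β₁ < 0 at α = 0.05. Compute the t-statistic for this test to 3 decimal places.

t = -2.501

t = r·√(n − 2)/√(1 − r²) = -0.1634·√228/√0.9733 = -2.501.
df = n − 2 = 228.
One-sided p ≈ 0.0065, which is < 0.05, so reject H₀.
There is evidence of a linear association between weekly training distance and marathon finish time.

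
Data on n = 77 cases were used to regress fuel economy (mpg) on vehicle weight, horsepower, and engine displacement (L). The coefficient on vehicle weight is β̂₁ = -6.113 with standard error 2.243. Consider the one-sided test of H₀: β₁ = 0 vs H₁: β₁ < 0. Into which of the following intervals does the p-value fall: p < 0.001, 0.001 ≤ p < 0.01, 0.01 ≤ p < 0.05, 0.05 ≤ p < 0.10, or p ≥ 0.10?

t = -6.113 / 2.243 = -2.725.
df = n − k − 1 = 77 − 3 − 1 = 73.
One-sided p = P(T_{73} < t) ≈ 0.0040.
So 0.001 ≤ p < 0.01.

0.001 ≤ p < 0.01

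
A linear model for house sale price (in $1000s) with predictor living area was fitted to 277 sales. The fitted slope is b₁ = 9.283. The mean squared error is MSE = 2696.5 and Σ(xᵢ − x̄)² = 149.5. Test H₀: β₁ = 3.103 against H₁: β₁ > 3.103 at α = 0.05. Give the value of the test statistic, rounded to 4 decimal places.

SE(b₁) = √(MSE/Sₓₓ) = √(2696.5/149.5) = 4.24697.
t = (9.283 − 3.103) / 4.24697 = 1.4552.
df = n − 2 = 275.
One-sided p ≈ 0.0734, which is ≥ 0.05, so fail to reject H₀.
The data do not give significant evidence that the true slope on living area exceeds 3.103 $1000s per unit.

t = 1.4552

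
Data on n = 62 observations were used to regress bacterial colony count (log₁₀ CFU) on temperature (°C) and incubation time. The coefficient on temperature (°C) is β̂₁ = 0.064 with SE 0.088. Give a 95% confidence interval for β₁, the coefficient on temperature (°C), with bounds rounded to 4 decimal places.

(-0.1121, 0.2401)

df = n − k − 1 = 62 − 2 − 1 = 59.
t* = t_{0.025, 59} = 2.000995.
Margin = t* × SE = 2.000995 × 0.088 = 0.176088.
CI: 0.064 ± 0.176088 → (-0.1121, 0.2401).
With 95% confidence, each one-unit increase in temperature (°C) is associated with a change of between -0.1121 and 0.2401 log₁₀ CFU in bacterial colony count, holding the other predictors fixed.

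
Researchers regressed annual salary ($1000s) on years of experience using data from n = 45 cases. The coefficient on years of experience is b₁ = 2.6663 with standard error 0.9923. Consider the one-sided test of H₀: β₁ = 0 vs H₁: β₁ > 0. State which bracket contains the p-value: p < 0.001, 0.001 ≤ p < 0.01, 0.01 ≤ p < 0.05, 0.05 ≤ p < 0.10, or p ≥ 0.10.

0.001 ≤ p < 0.01

t = 2.6663 / 0.9923 = 2.687.
df = n − 2 = 45 − 2 = 43.
One-sided p = P(T_{43} > t) ≈ 0.0051.
So 0.001 ≤ p < 0.01.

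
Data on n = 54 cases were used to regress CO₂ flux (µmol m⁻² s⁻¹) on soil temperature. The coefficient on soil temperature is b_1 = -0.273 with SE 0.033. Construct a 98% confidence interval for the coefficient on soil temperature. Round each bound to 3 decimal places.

(-0.352, -0.194)

df = n − 2 = 54 − 2 = 52.
t* = t_{0.01, 52} = 2.400225.
Margin = t* × SE = 2.400225 × 0.033 = 0.07921.
CI: -0.273 ± 0.07921 → (-0.352, -0.194).
With 98% confidence, each one-unit increase in soil temperature is associated with a change of between -0.352 and -0.194 µmol m⁻² s⁻¹ in CO₂ flux.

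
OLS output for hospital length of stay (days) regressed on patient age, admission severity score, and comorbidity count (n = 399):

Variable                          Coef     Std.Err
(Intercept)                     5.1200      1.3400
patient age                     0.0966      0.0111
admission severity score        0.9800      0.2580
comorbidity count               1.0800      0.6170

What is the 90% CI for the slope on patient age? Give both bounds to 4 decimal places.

(0.0783, 0.1149)

Read off: b = 0.0966, SE = 0.0111 for patient age.
df = n − k − 1 = 399 − 3 − 1 = 395.
t* = t_{0.05, 395} = 1.64872.
Margin = t* × SE = 1.64872 × 0.0111 = 0.018301.
CI: 0.0966 ± 0.018301 → (0.0783, 0.1149).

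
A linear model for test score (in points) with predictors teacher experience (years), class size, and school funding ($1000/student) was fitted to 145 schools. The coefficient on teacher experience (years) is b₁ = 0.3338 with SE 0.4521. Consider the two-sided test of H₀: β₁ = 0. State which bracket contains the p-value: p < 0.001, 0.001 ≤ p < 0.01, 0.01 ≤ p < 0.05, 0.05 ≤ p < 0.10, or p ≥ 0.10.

p ≥ 0.10

t = 0.3338 / 0.4521 = 0.738.
df = n − k − 1 = 145 − 3 − 1 = 141.
Two-sided p = 2·P(T_{141} > |t|) ≈ 0.4615.
So p ≥ 0.10.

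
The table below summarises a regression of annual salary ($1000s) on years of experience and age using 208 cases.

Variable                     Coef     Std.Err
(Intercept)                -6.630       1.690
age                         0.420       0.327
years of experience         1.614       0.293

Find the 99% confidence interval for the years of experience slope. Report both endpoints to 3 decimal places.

Read off: b = 1.614, SE = 0.293 for years of experience.
df = n − k − 1 = 208 − 2 − 1 = 205.
t* = t_{0.005, 205} = 2.600024.
Margin = t* × SE = 2.600024 × 0.293 = 0.76181.
CI: 1.614 ± 0.76181 → (0.852, 2.376).

(0.852, 2.376)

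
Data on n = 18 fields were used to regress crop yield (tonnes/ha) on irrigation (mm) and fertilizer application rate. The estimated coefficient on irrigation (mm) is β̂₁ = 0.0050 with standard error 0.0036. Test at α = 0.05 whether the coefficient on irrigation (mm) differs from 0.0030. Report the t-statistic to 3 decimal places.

t = 0.556

H₀: β₁ = 0.0030 vs H₁: β₁ ≠ 0.0030.
t = (β̂₁ − β₁⁰)/SE = (0.0050 − 0.0030) / 0.0036 = 0.556.
df = n − k − 1 = 18 − 2 − 1 = 15.
Two-sided p ≈ 0.5867, which is ≥ 0.05, so fail to reject H₀.
The data are consistent with a true slope of 0.0030 tonnes/ha per unit of irrigation (mm), holding the other predictors fixed.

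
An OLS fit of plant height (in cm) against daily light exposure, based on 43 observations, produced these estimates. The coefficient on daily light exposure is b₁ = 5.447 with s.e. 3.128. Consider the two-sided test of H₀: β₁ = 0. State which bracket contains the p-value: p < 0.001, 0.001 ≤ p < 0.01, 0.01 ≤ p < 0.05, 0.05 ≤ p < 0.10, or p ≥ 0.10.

t = 5.447 / 3.128 = 1.741.
df = n − 2 = 43 − 2 = 41.
Two-sided p = 2·P(T_{41} > |t|) ≈ 0.0891.
So 0.05 ≤ p < 0.10.

0.05 ≤ p < 0.10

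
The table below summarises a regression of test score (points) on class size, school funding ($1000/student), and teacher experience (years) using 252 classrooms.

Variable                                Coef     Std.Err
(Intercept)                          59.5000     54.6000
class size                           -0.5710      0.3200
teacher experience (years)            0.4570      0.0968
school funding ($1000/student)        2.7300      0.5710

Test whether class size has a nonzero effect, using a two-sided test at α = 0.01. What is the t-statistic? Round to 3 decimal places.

t = -1.784

Read off: b = -0.5710, SE = 0.3200 for class size.
H₀: β₁ = 0 vs H₁: β₁ ≠ 0.
t = -0.5710 / 0.3200 = -1.784.
df = n − k − 1 = 252 − 3 − 1 = 248.
Two-sided p ≈ 0.0756, which is ≥ 0.01, so fail to reject H₀.
The data do not give significant evidence of an association between class size and test score, after adjusting for the other predictors.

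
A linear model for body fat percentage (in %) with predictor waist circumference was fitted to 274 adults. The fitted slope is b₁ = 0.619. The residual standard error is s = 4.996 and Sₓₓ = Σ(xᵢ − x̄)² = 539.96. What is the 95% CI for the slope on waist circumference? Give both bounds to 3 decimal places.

(0.196, 1.042)

SE(b₁) = s/√Sₓₓ = 4.996/√539.96 = 0.215002.
df = n − 2 = 272.
t* = t_{0.025, 272} = 1.968724.
Margin = t* × SE = 1.968724 × 0.215002 = 0.42328.
CI: 0.619 ± 0.42328 → (0.196, 1.042).
With 95% confidence, each one-unit increase in waist circumference is associated with a change of between 0.196 and 1.042 % in body fat percentage.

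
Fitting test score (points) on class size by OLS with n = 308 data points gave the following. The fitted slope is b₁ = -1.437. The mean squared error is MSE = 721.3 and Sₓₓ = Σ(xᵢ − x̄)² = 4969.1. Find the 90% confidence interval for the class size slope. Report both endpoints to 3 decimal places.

SE(b₁) = √(MSE/Sₓₓ) = √(721.3/4969.1) = 0.380995.
df = n − 2 = 306.
t* = t_{0.05, 306} = 1.649848.
Margin = t* × SE = 1.649848 × 0.380995 = 0.62858.
CI: -1.437 ± 0.62858 → (-2.066, -0.808).
With 90% confidence, each one-unit increase in class size is associated with a change of between -2.066 and -0.808 points in test score.

(-2.066, -0.808)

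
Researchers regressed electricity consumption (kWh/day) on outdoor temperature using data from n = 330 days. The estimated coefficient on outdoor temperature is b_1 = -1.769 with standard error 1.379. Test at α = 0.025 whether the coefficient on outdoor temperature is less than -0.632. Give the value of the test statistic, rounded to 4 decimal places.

t = -0.8245

H₀: β₁ = -0.632 vs H₁: β₁ < -0.632.
t = (b_1 − β₁⁰)/SE = (-1.769 − (-0.632)) / 1.379 = -0.8245.
df = n − 2 = 330 − 2 = 328.
One-sided p ≈ 0.2051, which is ≥ 0.025, so fail to reject H₀.
The data do not give significant evidence that the true slope on outdoor temperature is below -0.632 kWh/day per unit.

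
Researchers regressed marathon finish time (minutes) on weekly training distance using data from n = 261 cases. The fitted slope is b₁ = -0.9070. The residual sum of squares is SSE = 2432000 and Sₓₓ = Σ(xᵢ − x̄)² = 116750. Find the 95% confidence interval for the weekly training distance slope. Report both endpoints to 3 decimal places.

MSE = SSE/(n − 2) = 2432000/259 = 9389.96.
SE(b₁) = √(MSE/Sₓₓ) = √(9389.96/116750) = 0.283598.
df = n − 2 = 259.
t* = t_{0.025, 259} = 1.969166.
Margin = t* × SE = 1.969166 × 0.283598 = 0.55845.
CI: -0.9070 ± 0.55845 → (-1.465, -0.349).
With 95% confidence, each one-unit increase in weekly training distance is associated with a change of between -1.465 and -0.349 minutes in marathon finish time.

(-1.465, -0.349)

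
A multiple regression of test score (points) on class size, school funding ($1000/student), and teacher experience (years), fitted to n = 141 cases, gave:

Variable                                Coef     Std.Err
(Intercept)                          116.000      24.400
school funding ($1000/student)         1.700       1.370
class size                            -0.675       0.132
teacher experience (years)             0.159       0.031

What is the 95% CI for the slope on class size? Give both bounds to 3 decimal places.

(-0.936, -0.414)

Read off: b = -0.675, SE = 0.132 for class size.
df = n − k − 1 = 141 − 3 − 1 = 137.
t* = t_{0.025, 137} = 1.977431.
Margin = t* × SE = 1.977431 × 0.132 = 0.26102.
CI: -0.675 ± 0.26102 → (-0.936, -0.414).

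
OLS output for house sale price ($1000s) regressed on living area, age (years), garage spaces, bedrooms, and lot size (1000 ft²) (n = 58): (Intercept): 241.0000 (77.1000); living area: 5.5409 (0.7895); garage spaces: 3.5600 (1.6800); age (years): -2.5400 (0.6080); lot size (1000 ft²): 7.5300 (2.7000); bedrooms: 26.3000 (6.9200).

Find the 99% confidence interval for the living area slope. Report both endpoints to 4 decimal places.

Read off: b = 5.5409, SE = 0.7895 for living area.
df = n − k − 1 = 58 − 5 − 1 = 52.
t* = t_{0.005, 52} = 2.673734.
Margin = t* × SE = 2.673734 × 0.7895 = 2.110913.
CI: 5.5409 ± 2.110913 → (3.4300, 7.6518).

(3.4300, 7.6518)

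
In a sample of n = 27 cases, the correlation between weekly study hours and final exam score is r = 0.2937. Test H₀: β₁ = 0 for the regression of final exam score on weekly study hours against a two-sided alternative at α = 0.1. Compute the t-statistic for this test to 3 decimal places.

t = r·√(n − 2)/√(1 − r²) = 0.2937·√25/√0.91374 = 1.536.
df = n − 2 = 25.
Two-sided p ≈ 0.1370, which is ≥ 0.1, so fail to reject H₀.
The data do not give significant evidence of a linear association between weekly study hours and final exam score.

t = 1.536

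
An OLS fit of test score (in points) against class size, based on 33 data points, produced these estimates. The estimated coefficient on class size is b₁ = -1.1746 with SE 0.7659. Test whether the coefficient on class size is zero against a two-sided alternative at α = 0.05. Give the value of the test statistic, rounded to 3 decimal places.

t = -1.534

H₀: β₁ = 0 vs H₁: β₁ ≠ 0.
t = (b₁ − β₁⁰)/SE = -1.1746 / 0.7659 = -1.534.
df = n − 2 = 33 − 2 = 31.
Two-sided p ≈ 0.1353, which is ≥ 0.05, so fail to reject H₀.
The data do not give significant evidence of an association between class size and test score.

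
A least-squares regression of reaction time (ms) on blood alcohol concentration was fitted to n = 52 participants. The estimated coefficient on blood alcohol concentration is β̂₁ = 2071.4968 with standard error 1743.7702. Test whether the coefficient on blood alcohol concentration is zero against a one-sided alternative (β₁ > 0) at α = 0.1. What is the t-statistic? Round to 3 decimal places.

H₀: β₁ = 0 vs H₁: β₁ > 0.
t = (β̂₁ − β₁⁰)/SE = 2071.4968 / 1743.7702 = 1.188.
df = n − 2 = 52 − 2 = 50.
One-sided p ≈ 0.1202, which is ≥ 0.1, so fail to reject H₀.
The data do not give significant evidence that the true slope on blood alcohol concentration is positive.

t = 1.188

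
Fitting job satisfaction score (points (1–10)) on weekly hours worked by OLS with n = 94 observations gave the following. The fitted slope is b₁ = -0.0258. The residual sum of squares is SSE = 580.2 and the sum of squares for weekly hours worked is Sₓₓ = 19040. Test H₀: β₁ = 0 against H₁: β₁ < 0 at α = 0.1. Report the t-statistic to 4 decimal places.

t = -1.4176

MSE = SSE/(n − 2) = 580.2/92 = 6.30652.
SE(b₁) = √(MSE/Sₓₓ) = √(6.30652/19040) = 0.0181996.
t = -0.0258 / 0.0181996 = -1.4176.
df = n − 2 = 92.
One-sided p ≈ 0.0798, which is < 0.1, so reject H₀.
There is evidence that the true slope on weekly hours worked is negative.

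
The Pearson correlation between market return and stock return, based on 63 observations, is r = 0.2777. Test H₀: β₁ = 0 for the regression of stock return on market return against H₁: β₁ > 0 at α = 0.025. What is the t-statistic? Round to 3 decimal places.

t = 2.258

t = r·√(n − 2)/√(1 − r²) = 0.2777·√61/√0.922883 = 2.258.
df = n − 2 = 61.
One-sided p ≈ 0.0138, which is < 0.025, so reject H₀.
There is evidence of a linear association between market return and stock return.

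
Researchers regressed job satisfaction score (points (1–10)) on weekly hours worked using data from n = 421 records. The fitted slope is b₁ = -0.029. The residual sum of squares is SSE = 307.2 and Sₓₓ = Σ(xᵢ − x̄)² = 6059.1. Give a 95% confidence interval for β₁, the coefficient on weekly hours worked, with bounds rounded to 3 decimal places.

(-0.051, -0.007)

MSE = SSE/(n − 2) = 307.2/419 = 0.733174.
SE(b₁) = √(MSE/Sₓₓ) = √(0.733174/6059.1) = 0.0110002.
df = n − 2 = 419.
t* = t_{0.025, 419} = 1.965642.
Margin = t* × SE = 1.965642 × 0.0110002 = 0.02162.
CI: -0.029 ± 0.02162 → (-0.051, -0.007).
With 95% confidence, each one-unit increase in weekly hours worked is associated with a change of between -0.051 and -0.007 points (1–10) in job satisfaction score.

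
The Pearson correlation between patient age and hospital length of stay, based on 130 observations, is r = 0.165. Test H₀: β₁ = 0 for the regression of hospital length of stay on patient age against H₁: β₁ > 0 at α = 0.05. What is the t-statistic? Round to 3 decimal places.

t = 1.893

t = r·√(n − 2)/√(1 − r²) = 0.165·√128/√0.972775 = 1.893.
df = n − 2 = 128.
One-sided p ≈ 0.0303, which is < 0.05, so reject H₀.
There is evidence of a linear association between patient age and hospital length of stay.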